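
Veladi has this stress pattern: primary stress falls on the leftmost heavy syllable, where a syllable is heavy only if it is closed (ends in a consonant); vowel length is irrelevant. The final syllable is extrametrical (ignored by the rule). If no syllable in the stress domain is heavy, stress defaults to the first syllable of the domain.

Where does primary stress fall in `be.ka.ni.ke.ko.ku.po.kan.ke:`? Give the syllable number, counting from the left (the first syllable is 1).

The final syllable (9, ke:) is extrametrical; the stress domain is syllables 1–8.
Weights: 1 be L, 2 ka L, 3 ni L, 4 ke L, 5 ko L, 6 ku L, 7 po L, 8 kan H.
Heavy syllables in the domain: 8. The leftmost is syllable 8 (kan).
Primary stress: syllable 8 → be.ka.ni.ke.ko.ku.po.ˈkan.ke:.

8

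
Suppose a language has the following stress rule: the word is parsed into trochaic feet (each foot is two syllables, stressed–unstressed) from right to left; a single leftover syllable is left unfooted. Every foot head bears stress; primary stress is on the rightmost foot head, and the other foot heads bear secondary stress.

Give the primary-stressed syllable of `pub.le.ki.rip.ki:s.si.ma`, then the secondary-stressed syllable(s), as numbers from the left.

Parse right to left into trochaic (ˈσσ) feet: pub (ˈle.ki) (ˈrip.ki:s) (ˈsi.ma). Syllable 1 is left unfooted.
Foot heads (stressed positions): 2, 4, 6.
End Rule Rightmost: primary stress on the rightmost head = syllable 6.
Secondary stress on 2, 4: pub.ˌle.ki.ˌrip.ki:s.ˈsi.ma.

primary 6, secondary 2, 4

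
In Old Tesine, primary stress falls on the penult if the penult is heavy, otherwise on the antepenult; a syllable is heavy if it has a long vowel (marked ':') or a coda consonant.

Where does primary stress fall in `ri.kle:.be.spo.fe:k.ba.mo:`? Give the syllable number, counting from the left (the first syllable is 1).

Weights: 5 fe:k H, 6 ba L, 7 mo: H.
The penult (syllable 6, ba) is light, so stress falls on the antepenult (syllable 5, fe:k).
Primary stress: syllable 5 → ri.kle:.be.spo.ˈfe:k.ba.mo:.

5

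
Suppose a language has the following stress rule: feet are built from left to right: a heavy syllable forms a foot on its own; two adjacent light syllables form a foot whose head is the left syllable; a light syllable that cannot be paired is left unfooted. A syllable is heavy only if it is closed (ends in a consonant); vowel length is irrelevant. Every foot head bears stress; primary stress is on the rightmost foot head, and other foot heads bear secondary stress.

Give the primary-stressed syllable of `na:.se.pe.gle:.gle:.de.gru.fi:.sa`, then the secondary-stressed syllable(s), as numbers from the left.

primary 7, secondary 1, 3, 5

Weights: 1 na: L, 2 se L, 3 pe L, 4 gle: L, 5 gle: L, 6 de L, 7 gru L, 8 fi: L, 9 sa L.
Parse left to right (heavy = foot alone; LL = one foot; stranded L unfooted): (ˈna:.se) (ˈpe.gle:) (ˈgle:.de) (ˈgru.fi:) sa.
Foot heads: 1, 3, 5, 7.
Primary stress on the rightmost head = syllable 7.
Secondary stress on 1, 3, 5: ˌna:.se.ˌpe.gle:.ˌgle:.de.ˈgru.fi:.sa.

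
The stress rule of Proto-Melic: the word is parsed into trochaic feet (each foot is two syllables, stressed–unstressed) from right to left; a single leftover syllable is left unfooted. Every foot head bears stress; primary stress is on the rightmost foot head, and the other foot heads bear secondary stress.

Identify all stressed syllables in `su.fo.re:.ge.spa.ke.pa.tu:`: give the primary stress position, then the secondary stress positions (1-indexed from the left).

Parse right to left into trochaic (ˈσσ) feet: (ˈsu.fo) (ˈre:.ge) (ˈspa.ke) (ˈpa.tu:).
Foot heads (stressed positions): 1, 3, 5, 7.
End Rule Rightmost: primary stress on the rightmost head = syllable 7.
Secondary stress on 1, 3, 5: ˌsu.fo.ˌre:.ge.ˌspa.ke.ˈpa.tu:.

primary 7, secondary 1, 3, 5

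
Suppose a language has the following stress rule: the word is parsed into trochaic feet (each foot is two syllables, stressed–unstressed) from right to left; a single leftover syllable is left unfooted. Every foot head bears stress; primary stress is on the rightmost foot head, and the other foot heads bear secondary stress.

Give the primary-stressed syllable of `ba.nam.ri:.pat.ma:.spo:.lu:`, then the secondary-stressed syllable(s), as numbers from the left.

Parse right to left into trochaic (ˈσσ) feet: ba (ˈnam.ri:) (ˈpat.ma:) (ˈspo:.lu:). Syllable 1 is left unfooted.
Foot heads (stressed positions): 2, 4, 6.
End Rule Rightmost: primary stress on the rightmost head = syllable 6.
Secondary stress on 2, 4: ba.ˌnam.ri:.ˌpat.ma:.ˈspo:.lu:.

primary 6, secondary 2, 4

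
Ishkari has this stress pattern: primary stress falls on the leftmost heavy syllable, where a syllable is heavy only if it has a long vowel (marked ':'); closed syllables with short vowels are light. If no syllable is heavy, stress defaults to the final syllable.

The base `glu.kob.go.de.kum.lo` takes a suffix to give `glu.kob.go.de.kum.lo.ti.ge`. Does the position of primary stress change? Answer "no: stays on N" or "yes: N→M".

Base `glu.kob.go.de.kum.lo` (6 syllables):
  Weights: 1 glu L, 2 kob L, 3 go L, 4 de L, 5 kum L, 6 lo L.
  No heavy syllable in the domain; default to the final syllable = syllable 6.
  → primary stress on syllable 6.
Suffixed `glu.kob.go.de.kum.lo.ti.ge` (8 syllables):
  Weights: 1 glu L, 2 kob L, 3 go L, 4 de L, 5 kum L, 6 lo L, 7 ti L, 8 ge L.
  No heavy syllable in the domain; default to the final syllable = syllable 8.
  → primary stress on syllable 8.

yes: 6→8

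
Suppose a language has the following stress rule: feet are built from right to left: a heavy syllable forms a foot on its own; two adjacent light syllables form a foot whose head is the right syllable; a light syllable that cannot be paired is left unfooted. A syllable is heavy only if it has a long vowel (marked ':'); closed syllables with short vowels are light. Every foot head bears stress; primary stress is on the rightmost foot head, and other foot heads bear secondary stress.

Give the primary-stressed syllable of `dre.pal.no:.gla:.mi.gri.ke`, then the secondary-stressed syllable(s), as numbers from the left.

Weights: 1 dre L, 2 pal L, 3 no: H, 4 gla: H, 5 mi L, 6 gri L, 7 ke L.
Parse right to left (heavy = foot alone; LL = one foot; stranded L unfooted): (dre.ˈpal) (ˈno:) (ˈgla:) mi (gri.ˈke).
Foot heads: 2, 3, 4, 7.
Primary stress on the rightmost head = syllable 7.
Secondary stress on 2, 3, 4: dre.ˌpal.ˌno:.ˌgla:.mi.gri.ˈke.

primary 7, secondary 2, 3, 4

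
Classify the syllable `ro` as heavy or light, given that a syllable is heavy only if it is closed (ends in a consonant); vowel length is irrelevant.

`ro`: short vowel, open (no coda). Open (no coda) → light.

light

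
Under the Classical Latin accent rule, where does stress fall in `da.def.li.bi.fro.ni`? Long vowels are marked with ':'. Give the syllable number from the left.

4

Classical Latin: stress the penult if heavy (long vowel or closed), else the antepenult.
Weights: 4 bi L, 5 fro L, 6 ni L.
The penult (syllable 5, fro) is light, so stress falls on the antepenult (syllable 4, bi).
Stress on syllable 4: da.def.li.ˈbi.fro.ni.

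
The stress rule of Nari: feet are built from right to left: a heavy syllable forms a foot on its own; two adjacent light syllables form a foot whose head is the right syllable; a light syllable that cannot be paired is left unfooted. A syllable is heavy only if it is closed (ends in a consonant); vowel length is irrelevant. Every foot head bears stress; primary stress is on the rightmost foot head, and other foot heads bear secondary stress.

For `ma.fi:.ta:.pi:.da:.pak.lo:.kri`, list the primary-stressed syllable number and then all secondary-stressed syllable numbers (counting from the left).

primary 8, secondary 3, 5, 6

Weights: 1 ma L, 2 fi: L, 3 ta: L, 4 pi: L, 5 da: L, 6 pak H, 7 lo: L, 8 kri L.
Parse right to left (heavy = foot alone; LL = one foot; stranded L unfooted): ma (fi:.ˈta:) (pi:.ˈda:) (ˈpak) (lo:.ˈkri).
Foot heads: 3, 5, 6, 8.
Primary stress on the rightmost head = syllable 8.
Secondary stress on 3, 5, 6: ma.fi:.ˌta:.pi:.ˌda:.ˌpak.lo:.ˈkri.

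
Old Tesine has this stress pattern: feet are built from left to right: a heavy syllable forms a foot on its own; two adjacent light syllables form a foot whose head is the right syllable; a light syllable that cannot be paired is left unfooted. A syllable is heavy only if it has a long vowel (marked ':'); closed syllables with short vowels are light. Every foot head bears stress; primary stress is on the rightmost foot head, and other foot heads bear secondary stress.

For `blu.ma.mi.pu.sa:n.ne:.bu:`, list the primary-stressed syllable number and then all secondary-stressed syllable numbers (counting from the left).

Weights: 1 blu L, 2 ma L, 3 mi L, 4 pu L, 5 sa:n H, 6 ne: H, 7 bu: H.
Parse left to right (heavy = foot alone; LL = one foot; stranded L unfooted): (blu.ˈma) (mi.ˈpu) (ˈsa:n) (ˈne:) (ˈbu:).
Foot heads: 2, 4, 5, 6, 7.
Primary stress on the rightmost head = syllable 7.
Secondary stress on 2, 4, 5, 6: blu.ˌma.mi.ˌpu.ˌsa:n.ˌne:.ˈbu:.

primary 7, secondary 2, 4, 5, 6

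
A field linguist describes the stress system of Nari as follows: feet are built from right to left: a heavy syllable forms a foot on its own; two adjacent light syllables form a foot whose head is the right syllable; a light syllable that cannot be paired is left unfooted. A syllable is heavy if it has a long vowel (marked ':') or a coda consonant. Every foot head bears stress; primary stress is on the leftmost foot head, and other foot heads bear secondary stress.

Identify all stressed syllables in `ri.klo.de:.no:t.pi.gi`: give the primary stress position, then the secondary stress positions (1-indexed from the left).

Weights: 1 ri L, 2 klo L, 3 de: H, 4 no:t H, 5 pi L, 6 gi L.
Parse right to left (heavy = foot alone; LL = one foot; stranded L unfooted): (ri.ˈklo) (ˈde:) (ˈno:t) (pi.ˈgi).
Foot heads: 2, 3, 4, 6.
Primary stress on the leftmost head = syllable 2.
Secondary stress on 3, 4, 6: ri.ˈklo.ˌde:.ˌno:t.pi.ˌgi.

primary 2, secondary 3, 4, 6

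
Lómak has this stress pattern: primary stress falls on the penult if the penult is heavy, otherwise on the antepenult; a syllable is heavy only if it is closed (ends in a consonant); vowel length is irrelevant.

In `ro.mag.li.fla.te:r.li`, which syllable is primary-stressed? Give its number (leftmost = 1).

Weights: 4 fla L, 5 te:r H, 6 li L.
The penult (syllable 5, te:r) is heavy, so it takes stress.
Primary stress: syllable 5 → ro.mag.li.fla.ˈte:r.li.

5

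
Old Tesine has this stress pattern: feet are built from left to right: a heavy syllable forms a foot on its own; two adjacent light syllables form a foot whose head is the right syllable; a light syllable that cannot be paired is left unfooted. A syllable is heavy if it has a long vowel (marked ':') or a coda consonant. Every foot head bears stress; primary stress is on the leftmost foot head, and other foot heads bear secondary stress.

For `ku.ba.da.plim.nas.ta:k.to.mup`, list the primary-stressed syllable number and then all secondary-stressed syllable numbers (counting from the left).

Weights: 1 ku L, 2 ba L, 3 da L, 4 plim H, 5 nas H, 6 ta:k H, 7 to L, 8 mup H.
Parse left to right (heavy = foot alone; LL = one foot; stranded L unfooted): (ku.ˈba) da (ˈplim) (ˈnas) (ˈta:k) to (ˈmup).
Foot heads: 2, 4, 5, 6, 8.
Primary stress on the leftmost head = syllable 2.
Secondary stress on 4, 5, 6, 8: ku.ˈba.da.ˌplim.ˌnas.ˌta:k.to.ˌmup.

primary 2, secondary 4, 5, 6, 8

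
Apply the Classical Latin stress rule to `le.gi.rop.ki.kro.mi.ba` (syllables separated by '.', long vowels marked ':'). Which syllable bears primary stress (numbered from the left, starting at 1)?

Classical Latin: stress the penult if heavy (long vowel or closed), else the antepenult.
Weights: 5 kro L, 6 mi L, 7 ba L.
The penult (syllable 6, mi) is light, so stress falls on the antepenult (syllable 5, kro).
Stress on syllable 5: le.gi.rop.ki.ˈkro.mi.ba.

5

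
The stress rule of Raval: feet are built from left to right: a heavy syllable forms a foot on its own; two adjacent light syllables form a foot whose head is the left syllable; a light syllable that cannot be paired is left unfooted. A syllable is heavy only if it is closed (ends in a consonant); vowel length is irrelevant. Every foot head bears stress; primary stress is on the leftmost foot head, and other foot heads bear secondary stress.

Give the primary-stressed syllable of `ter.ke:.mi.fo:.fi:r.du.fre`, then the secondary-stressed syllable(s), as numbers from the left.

primary 1, secondary 2, 5, 6

Weights: 1 ter H, 2 ke: L, 3 mi L, 4 fo: L, 5 fi:r H, 6 du L, 7 fre L.
Parse left to right (heavy = foot alone; LL = one foot; stranded L unfooted): (ˈter) (ˈke:.mi) fo: (ˈfi:r) (ˈdu.fre).
Foot heads: 1, 2, 5, 6.
Primary stress on the leftmost head = syllable 1.
Secondary stress on 2, 5, 6: ˈter.ˌke:.mi.fo:.ˌfi:r.ˌdu.fre.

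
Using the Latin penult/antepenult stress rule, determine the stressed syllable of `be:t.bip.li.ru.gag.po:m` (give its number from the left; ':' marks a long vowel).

Classical Latin: stress the penult if heavy (long vowel or closed), else the antepenult.
Weights: 4 ru L, 5 gag H, 6 po:m H.
The penult (syllable 5, gag) is heavy, so it takes stress.
Stress on syllable 5: be:t.bip.li.ru.ˈgag.po:m.

5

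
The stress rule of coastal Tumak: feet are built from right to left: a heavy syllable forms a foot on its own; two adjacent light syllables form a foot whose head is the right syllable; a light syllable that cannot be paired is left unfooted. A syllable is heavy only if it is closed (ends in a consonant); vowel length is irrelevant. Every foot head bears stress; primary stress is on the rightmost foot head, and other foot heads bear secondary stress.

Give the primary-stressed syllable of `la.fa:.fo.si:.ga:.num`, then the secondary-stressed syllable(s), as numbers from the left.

Weights: 1 la L, 2 fa: L, 3 fo L, 4 si: L, 5 ga: L, 6 num H.
Parse right to left (heavy = foot alone; LL = one foot; stranded L unfooted): la (fa:.ˈfo) (si:.ˈga:) (ˈnum).
Foot heads: 3, 5, 6.
Primary stress on the rightmost head = syllable 6.
Secondary stress on 3, 5: la.fa:.ˌfo.si:.ˌga:.ˈnum.

primary 6, secondary 3, 5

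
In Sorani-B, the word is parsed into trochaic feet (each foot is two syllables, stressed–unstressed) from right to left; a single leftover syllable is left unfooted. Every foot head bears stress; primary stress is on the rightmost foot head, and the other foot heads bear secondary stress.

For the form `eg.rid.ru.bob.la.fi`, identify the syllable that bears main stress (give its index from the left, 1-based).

Parse right to left into trochaic (ˈσσ) feet: (ˈeg.rid) (ˈru.bob) (ˈla.fi).
Foot heads (stressed positions): 1, 3, 5.
End Rule Rightmost: primary stress on the rightmost head = syllable 5.
Primary stress: syllable 5 → eg.rid.ru.bob.ˈla.fi.

5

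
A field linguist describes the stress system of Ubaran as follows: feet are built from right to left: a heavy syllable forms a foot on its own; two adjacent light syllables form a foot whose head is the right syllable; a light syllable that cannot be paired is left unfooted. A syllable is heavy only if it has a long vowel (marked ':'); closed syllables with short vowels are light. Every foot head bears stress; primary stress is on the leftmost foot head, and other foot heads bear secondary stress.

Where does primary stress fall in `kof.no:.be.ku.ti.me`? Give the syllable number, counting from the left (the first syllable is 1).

Weights: 1 kof L, 2 no: H, 3 be L, 4 ku L, 5 ti L, 6 me L.
Parse right to left (heavy = foot alone; LL = one foot; stranded L unfooted): kof (ˈno:) (be.ˈku) (ti.ˈme).
Foot heads: 2, 4, 6.
Primary stress on the leftmost head = syllable 2.
Primary stress: syllable 2 → kof.ˈno:.be.ku.ti.me.

2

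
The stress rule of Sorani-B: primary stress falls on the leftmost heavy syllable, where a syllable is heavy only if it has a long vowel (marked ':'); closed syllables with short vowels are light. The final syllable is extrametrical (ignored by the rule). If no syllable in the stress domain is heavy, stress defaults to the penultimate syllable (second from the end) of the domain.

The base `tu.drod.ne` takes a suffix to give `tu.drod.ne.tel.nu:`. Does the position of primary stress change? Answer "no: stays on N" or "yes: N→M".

Base `tu.drod.ne` (3 syllables):
  The final syllable (3, ne) is extrametrical; the stress domain is syllables 1–2.
  Weights: 1 tu L, 2 drod L.
  No heavy syllable in the domain; default to the penultimate syllable (second from the end) of the domain = syllable 1.
  → primary stress on syllable 1.
Suffixed `tu.drod.ne.tel.nu:` (5 syllables):
  The final syllable (5, nu:) is extrametrical; the stress domain is syllables 1–4.
  Weights: 1 tu L, 2 drod L, 3 ne L, 4 tel L.
  No heavy syllable in the domain; default to the penultimate syllable (second from the end) of the domain = syllable 3.
  → primary stress on syllable 3.

yes: 1→3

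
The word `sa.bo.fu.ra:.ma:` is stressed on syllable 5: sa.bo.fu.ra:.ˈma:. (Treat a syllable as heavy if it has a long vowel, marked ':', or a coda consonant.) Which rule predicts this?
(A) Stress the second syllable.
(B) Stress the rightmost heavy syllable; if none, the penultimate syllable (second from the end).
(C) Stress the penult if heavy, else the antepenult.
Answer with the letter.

B

Rule A → syllable 2 (observed: 5).
Rule B → syllable 5 ✓.
Rule C → syllable 4 (observed: 5).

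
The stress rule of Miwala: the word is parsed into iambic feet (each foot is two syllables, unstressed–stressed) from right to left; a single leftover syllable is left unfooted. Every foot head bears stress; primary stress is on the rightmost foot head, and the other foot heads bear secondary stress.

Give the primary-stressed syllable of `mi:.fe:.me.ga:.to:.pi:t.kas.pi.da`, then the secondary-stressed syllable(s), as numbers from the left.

Parse right to left into iambic (σˈσ) feet: mi: (fe:.ˈme) (ga:.ˈto:) (pi:t.ˈkas) (pi.ˈda). Syllable 1 is left unfooted.
Foot heads (stressed positions): 3, 5, 7, 9.
End Rule Rightmost: primary stress on the rightmost head = syllable 9.
Secondary stress on 3, 5, 7: mi:.fe:.ˌme.ga:.ˌto:.pi:t.ˌkas.pi.ˈda.

primary 9, secondary 3, 5, 7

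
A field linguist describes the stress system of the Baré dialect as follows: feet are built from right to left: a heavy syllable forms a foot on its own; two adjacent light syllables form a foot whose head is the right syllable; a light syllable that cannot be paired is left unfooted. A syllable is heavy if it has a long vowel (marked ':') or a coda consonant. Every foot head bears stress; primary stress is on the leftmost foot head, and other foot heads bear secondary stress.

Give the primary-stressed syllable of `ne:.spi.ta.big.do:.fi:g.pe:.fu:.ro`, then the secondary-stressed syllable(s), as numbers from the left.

Weights: 1 ne: H, 2 spi L, 3 ta L, 4 big H, 5 do: H, 6 fi:g H, 7 pe: H, 8 fu: H, 9 ro L.
Parse right to left (heavy = foot alone; LL = one foot; stranded L unfooted): (ˈne:) (spi.ˈta) (ˈbig) (ˈdo:) (ˈfi:g) (ˈpe:) (ˈfu:) ro.
Foot heads: 1, 3, 4, 5, 6, 7, 8.
Primary stress on the leftmost head = syllable 1.
Secondary stress on 3, 4, 5, 6, 7, 8: ˈne:.spi.ˌta.ˌbig.ˌdo:.ˌfi:g.ˌpe:.ˌfu:.ro.

primary 1, secondary 3, 4, 5, 6, 7, 8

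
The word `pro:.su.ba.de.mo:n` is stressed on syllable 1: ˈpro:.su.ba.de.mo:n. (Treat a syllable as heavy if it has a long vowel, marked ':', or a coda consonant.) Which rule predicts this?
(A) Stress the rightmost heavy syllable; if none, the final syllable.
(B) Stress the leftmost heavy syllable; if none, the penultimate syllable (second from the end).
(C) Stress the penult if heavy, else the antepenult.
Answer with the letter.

Rule A → syllable 5 (observed: 1).
Rule B → syllable 1 ✓.
Rule C → syllable 3 (observed: 1).

B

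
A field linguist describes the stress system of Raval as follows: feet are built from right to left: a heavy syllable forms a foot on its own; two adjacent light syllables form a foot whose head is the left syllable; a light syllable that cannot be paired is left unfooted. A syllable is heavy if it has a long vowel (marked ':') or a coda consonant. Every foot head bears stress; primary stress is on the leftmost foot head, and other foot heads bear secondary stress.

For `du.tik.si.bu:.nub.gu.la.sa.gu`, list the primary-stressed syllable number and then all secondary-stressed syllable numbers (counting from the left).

Weights: 1 du L, 2 tik H, 3 si L, 4 bu: H, 5 nub H, 6 gu L, 7 la L, 8 sa L, 9 gu L.
Parse right to left (heavy = foot alone; LL = one foot; stranded L unfooted): du (ˈtik) si (ˈbu:) (ˈnub) (ˈgu.la) (ˈsa.gu).
Foot heads: 2, 4, 5, 6, 8.
Primary stress on the leftmost head = syllable 2.
Secondary stress on 4, 5, 6, 8: du.ˈtik.si.ˌbu:.ˌnub.ˌgu.la.ˌsa.gu.

primary 2, secondary 4, 5, 6, 8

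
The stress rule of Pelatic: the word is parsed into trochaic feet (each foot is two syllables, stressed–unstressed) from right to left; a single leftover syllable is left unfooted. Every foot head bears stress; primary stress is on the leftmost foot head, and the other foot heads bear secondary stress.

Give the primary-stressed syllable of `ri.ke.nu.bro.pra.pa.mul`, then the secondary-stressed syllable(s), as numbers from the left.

primary 2, secondary 4, 6

Parse right to left into trochaic (ˈσσ) feet: ri (ˈke.nu) (ˈbro.pra) (ˈpa.mul). Syllable 1 is left unfooted.
Foot heads (stressed positions): 2, 4, 6.
End Rule Leftmost: primary stress on the leftmost head = syllable 2.
Secondary stress on 4, 6: ri.ˈke.nu.ˌbro.pra.ˌpa.mul.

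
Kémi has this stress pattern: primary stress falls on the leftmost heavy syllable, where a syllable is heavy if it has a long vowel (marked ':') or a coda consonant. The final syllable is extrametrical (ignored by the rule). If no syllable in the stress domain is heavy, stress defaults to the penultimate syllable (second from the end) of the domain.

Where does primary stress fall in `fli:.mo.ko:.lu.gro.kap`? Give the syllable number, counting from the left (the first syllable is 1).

The final syllable (6, kap) is extrametrical; the stress domain is syllables 1–5.
Weights: 1 fli: H, 2 mo L, 3 ko: H, 4 lu L, 5 gro L.
Heavy syllables in the domain: 1, 3. The leftmost is syllable 1 (fli:).
Primary stress: syllable 1 → ˈfli:.mo.ko:.lu.gro.kap.

1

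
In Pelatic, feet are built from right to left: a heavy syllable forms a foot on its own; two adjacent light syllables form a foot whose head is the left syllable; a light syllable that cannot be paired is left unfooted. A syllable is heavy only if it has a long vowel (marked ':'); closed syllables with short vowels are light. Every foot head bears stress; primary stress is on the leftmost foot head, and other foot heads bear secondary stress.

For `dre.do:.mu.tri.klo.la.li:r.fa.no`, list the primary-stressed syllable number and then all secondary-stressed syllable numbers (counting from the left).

Weights: 1 dre L, 2 do: H, 3 mu L, 4 tri L, 5 klo L, 6 la L, 7 li:r H, 8 fa L, 9 no L.
Parse right to left (heavy = foot alone; LL = one foot; stranded L unfooted): dre (ˈdo:) (ˈmu.tri) (ˈklo.la) (ˈli:r) (ˈfa.no).
Foot heads: 2, 3, 5, 7, 8.
Primary stress on the leftmost head = syllable 2.
Secondary stress on 3, 5, 7, 8: dre.ˈdo:.ˌmu.tri.ˌklo.la.ˌli:r.ˌfa.no.

primary 2, secondary 3, 5, 7, 8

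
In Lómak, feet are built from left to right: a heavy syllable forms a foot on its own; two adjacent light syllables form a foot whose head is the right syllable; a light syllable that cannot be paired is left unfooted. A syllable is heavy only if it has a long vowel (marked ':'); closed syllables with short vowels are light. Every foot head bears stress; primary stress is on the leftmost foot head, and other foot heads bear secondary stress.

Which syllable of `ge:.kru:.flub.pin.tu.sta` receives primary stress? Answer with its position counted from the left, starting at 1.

Weights: 1 ge: H, 2 kru: H, 3 flub L, 4 pin L, 5 tu L, 6 sta L.
Parse left to right (heavy = foot alone; LL = one foot; stranded L unfooted): (ˈge:) (ˈkru:) (flub.ˈpin) (tu.ˈsta).
Foot heads: 1, 2, 4, 6.
Primary stress on the leftmost head = syllable 1.
Primary stress: syllable 1 → ˈge:.kru:.flub.pin.tu.sta.

1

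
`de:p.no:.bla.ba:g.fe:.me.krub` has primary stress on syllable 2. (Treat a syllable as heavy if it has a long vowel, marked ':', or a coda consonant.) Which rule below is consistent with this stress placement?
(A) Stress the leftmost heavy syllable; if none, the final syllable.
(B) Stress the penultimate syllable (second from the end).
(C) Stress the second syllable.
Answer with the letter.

C

Rule A → syllable 1 (observed: 2).
Rule B → syllable 6 (observed: 2).
Rule C → syllable 2 ✓.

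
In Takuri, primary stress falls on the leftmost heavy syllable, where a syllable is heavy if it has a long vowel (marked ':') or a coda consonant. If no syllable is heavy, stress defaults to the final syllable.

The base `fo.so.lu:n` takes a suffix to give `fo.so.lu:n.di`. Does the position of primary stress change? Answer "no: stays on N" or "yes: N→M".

no: stays on 3

Base `fo.so.lu:n` (3 syllables):
  Weights: 1 fo L, 2 so L, 3 lu:n H.
  Heavy syllables in the domain: 3. The leftmost is syllable 3 (lu:n).
  → primary stress on syllable 3.
Suffixed `fo.so.lu:n.di` (4 syllables):
  Weights: 1 fo L, 2 so L, 3 lu:n H, 4 di L.
  Heavy syllables in the domain: 3. The leftmost is syllable 3 (lu:n).
  → primary stress on syllable 3.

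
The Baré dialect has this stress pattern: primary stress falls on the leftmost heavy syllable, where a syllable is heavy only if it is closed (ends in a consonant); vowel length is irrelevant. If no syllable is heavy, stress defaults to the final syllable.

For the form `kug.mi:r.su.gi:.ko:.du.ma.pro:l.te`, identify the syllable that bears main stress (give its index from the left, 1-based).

Weights: 1 kug H, 2 mi:r H, 3 su L, 4 gi: L, 5 ko: L, 6 du L, 7 ma L, 8 pro:l H, 9 te L.
Heavy syllables in the domain: 1, 2, 8. The leftmost is syllable 1 (kug).
Primary stress: syllable 1 → ˈkug.mi:r.su.gi:.ko:.du.ma.pro:l.te.

1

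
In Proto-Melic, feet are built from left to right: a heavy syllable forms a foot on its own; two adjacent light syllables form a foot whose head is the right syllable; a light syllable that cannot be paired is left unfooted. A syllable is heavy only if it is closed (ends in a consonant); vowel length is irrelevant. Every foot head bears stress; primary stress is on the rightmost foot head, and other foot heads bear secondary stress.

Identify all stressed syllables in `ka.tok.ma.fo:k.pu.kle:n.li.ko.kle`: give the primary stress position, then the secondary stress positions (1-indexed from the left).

Weights: 1 ka L, 2 tok H, 3 ma L, 4 fo:k H, 5 pu L, 6 kle:n H, 7 li L, 8 ko L, 9 kle L.
Parse left to right (heavy = foot alone; LL = one foot; stranded L unfooted): ka (ˈtok) ma (ˈfo:k) pu (ˈkle:n) (li.ˈko) kle.
Foot heads: 2, 4, 6, 8.
Primary stress on the rightmost head = syllable 8.
Secondary stress on 2, 4, 6: ka.ˌtok.ma.ˌfo:k.pu.ˌkle:n.li.ˈko.kle.

primary 8, secondary 2, 4, 6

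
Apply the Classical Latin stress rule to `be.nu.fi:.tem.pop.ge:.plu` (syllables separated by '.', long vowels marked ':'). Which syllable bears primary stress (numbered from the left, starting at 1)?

6

Classical Latin: stress the penult if heavy (long vowel or closed), else the antepenult.
Weights: 5 pop H, 6 ge: H, 7 plu L.
The penult (syllable 6, ge:) is heavy, so it takes stress.
Stress on syllable 6: be.nu.fi:.tem.pop.ˈge:.plu.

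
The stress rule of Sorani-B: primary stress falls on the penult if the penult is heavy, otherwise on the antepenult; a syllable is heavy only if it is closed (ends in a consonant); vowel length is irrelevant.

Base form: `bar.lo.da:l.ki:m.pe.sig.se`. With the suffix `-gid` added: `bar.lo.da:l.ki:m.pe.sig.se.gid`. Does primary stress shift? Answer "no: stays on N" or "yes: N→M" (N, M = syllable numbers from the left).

no: stays on 6

Base `bar.lo.da:l.ki:m.pe.sig.se` (7 syllables):
  Weights: 5 pe L, 6 sig H, 7 se L.
  The penult (syllable 6, sig) is heavy, so it takes stress.
  → primary stress on syllable 6.
Suffixed `bar.lo.da:l.ki:m.pe.sig.se.gid` (8 syllables):
  Weights: 6 sig H, 7 se L, 8 gid H.
  The penult (syllable 7, se) is light, so stress falls on the antepenult (syllable 6, sig).
  → primary stress on syllable 6.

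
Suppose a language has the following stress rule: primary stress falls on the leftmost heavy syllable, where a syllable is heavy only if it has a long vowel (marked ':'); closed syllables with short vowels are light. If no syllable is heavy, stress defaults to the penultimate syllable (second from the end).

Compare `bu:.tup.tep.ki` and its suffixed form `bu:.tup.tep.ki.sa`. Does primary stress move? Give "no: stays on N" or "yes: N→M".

Base `bu:.tup.tep.ki` (4 syllables):
  Weights: 1 bu: H, 2 tup L, 3 tep L, 4 ki L.
  Heavy syllables in the domain: 1. The leftmost is syllable 1 (bu:).
  → primary stress on syllable 1.
Suffixed `bu:.tup.tep.ki.sa` (5 syllables):
  Weights: 1 bu: H, 2 tup L, 3 tep L, 4 ki L, 5 sa L.
  Heavy syllables in the domain: 1. The leftmost is syllable 1 (bu:).
  → primary stress on syllable 1.

no: stays on 1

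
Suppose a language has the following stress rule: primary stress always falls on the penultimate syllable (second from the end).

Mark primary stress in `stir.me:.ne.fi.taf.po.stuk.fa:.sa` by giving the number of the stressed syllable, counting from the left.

The word has 9 syllables; the penultimate syllable (second from the end) is syllable 8 (fa:).
Primary stress: syllable 8 → stir.me:.ne.fi.taf.po.stuk.ˈfa:.sa.

8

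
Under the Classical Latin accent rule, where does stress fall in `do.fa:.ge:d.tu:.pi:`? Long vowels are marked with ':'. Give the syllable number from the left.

4

Classical Latin: stress the penult if heavy (long vowel or closed), else the antepenult.
Weights: 3 ge:d H, 4 tu: H, 5 pi: H.
The penult (syllable 4, tu:) is heavy, so it takes stress.
Stress on syllable 4: do.fa:.ge:d.ˈtu:.pi:.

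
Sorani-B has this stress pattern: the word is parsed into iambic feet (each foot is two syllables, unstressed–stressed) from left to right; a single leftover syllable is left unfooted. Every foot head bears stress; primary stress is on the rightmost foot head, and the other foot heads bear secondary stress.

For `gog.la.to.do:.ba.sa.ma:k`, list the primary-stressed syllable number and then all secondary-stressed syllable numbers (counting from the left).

primary 6, secondary 2, 4

Parse left to right into iambic (σˈσ) feet: (gog.ˈla) (to.ˈdo:) (ba.ˈsa) ma:k. Syllable 7 is left unfooted.
Foot heads (stressed positions): 2, 4, 6.
End Rule Rightmost: primary stress on the rightmost head = syllable 6.
Secondary stress on 2, 4: gog.ˌla.to.ˌdo:.ba.ˈsa.ma:k.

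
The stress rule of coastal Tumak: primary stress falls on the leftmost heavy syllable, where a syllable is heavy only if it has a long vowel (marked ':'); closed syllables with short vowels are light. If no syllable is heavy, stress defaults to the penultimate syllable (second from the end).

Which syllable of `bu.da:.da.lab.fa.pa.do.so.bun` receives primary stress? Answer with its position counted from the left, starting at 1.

Weights: 1 bu L, 2 da: H, 3 da L, 4 lab L, 5 fa L, 6 pa L, 7 do L, 8 so L, 9 bun L.
Heavy syllables in the domain: 2. The leftmost is syllable 2 (da:).
Primary stress: syllable 2 → bu.ˈda:.da.lab.fa.pa.do.so.bun.

2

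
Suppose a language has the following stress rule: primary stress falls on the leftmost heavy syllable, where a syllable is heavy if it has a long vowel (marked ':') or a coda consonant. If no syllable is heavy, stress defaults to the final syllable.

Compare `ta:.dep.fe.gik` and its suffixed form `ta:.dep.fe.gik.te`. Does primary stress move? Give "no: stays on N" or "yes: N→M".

Base `ta:.dep.fe.gik` (4 syllables):
  Weights: 1 ta: H, 2 dep H, 3 fe L, 4 gik H.
  Heavy syllables in the domain: 1, 2, 4. The leftmost is syllable 1 (ta:).
  → primary stress on syllable 1.
Suffixed `ta:.dep.fe.gik.te` (5 syllables):
  Weights: 1 ta: H, 2 dep H, 3 fe L, 4 gik H, 5 te L.
  Heavy syllables in the domain: 1, 2, 4. The leftmost is syllable 1 (ta:).
  → primary stress on syllable 1.

no: stays on 1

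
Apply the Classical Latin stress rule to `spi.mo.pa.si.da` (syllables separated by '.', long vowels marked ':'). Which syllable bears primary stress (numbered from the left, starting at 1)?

3

Classical Latin: stress the penult if heavy (long vowel or closed), else the antepenult.
Weights: 3 pa L, 4 si L, 5 da L.
The penult (syllable 4, si) is light, so stress falls on the antepenult (syllable 3, pa).
Stress on syllable 3: spi.mo.ˈpa.si.da.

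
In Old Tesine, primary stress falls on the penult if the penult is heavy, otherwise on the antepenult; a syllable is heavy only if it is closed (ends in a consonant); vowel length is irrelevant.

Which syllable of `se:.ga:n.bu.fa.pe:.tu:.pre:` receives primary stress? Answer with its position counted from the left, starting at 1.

Weights: 5 pe: L, 6 tu: L, 7 pre: L.
The penult (syllable 6, tu:) is light, so stress falls on the antepenult (syllable 5, pe:).
Primary stress: syllable 5 → se:.ga:n.bu.fa.ˈpe:.tu:.pre:.

5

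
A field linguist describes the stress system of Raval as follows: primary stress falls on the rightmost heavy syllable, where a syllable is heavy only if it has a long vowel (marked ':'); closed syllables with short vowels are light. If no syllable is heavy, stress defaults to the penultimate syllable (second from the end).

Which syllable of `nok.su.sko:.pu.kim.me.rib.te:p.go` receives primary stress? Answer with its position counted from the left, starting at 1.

8

Weights: 1 nok L, 2 su L, 3 sko: H, 4 pu L, 5 kim L, 6 me L, 7 rib L, 8 te:p H, 9 go L.
Heavy syllables in the domain: 3, 8. The rightmost is syllable 8 (te:p).
Primary stress: syllable 8 → nok.su.sko:.pu.kim.me.rib.ˈte:p.go.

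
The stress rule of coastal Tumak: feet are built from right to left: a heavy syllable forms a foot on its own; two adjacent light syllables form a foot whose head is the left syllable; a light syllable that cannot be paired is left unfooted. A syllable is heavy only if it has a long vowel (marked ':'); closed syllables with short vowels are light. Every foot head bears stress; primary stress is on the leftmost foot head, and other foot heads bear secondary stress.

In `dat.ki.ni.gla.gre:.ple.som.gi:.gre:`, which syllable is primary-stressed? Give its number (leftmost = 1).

1

Weights: 1 dat L, 2 ki L, 3 ni L, 4 gla L, 5 gre: H, 6 ple L, 7 som L, 8 gi: H, 9 gre: H.
Parse right to left (heavy = foot alone; LL = one foot; stranded L unfooted): (ˈdat.ki) (ˈni.gla) (ˈgre:) (ˈple.som) (ˈgi:) (ˈgre:).
Foot heads: 1, 3, 5, 6, 8, 9.
Primary stress on the leftmost head = syllable 1.
Primary stress: syllable 1 → ˈdat.ki.ni.gla.gre:.ple.som.gi:.gre:.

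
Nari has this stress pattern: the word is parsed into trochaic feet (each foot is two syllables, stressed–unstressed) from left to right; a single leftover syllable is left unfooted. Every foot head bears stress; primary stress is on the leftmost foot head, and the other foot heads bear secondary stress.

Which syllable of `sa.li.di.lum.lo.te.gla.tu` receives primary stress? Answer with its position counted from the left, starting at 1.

Parse left to right into trochaic (ˈσσ) feet: (ˈsa.li) (ˈdi.lum) (ˈlo.te) (ˈgla.tu).
Foot heads (stressed positions): 1, 3, 5, 7.
End Rule Leftmost: primary stress on the leftmost head = syllable 1.
Primary stress: syllable 1 → ˈsa.li.di.lum.lo.te.gla.tu.

1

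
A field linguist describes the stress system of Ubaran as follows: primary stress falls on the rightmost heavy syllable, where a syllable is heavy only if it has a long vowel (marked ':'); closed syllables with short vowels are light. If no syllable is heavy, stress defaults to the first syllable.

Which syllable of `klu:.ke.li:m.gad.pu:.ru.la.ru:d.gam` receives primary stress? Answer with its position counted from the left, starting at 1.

8

Weights: 1 klu: H, 2 ke L, 3 li:m H, 4 gad L, 5 pu: H, 6 ru L, 7 la L, 8 ru:d H, 9 gam L.
Heavy syllables in the domain: 1, 3, 5, 8. The rightmost is syllable 8 (ru:d).
Primary stress: syllable 8 → klu:.ke.li:m.gad.pu:.ru.la.ˈru:d.gam.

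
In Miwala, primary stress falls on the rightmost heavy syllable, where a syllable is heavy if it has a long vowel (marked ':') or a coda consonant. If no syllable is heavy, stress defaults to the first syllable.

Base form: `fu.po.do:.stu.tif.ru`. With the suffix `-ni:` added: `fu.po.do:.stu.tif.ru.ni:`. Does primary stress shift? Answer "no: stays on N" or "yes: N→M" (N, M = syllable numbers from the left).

Base `fu.po.do:.stu.tif.ru` (6 syllables):
  Weights: 1 fu L, 2 po L, 3 do: H, 4 stu L, 5 tif H, 6 ru L.
  Heavy syllables in the domain: 3, 5. The rightmost is syllable 5 (tif).
  → primary stress on syllable 5.
Suffixed `fu.po.do:.stu.tif.ru.ni:` (7 syllables):
  Weights: 1 fu L, 2 po L, 3 do: H, 4 stu L, 5 tif H, 6 ru L, 7 ni: H.
  Heavy syllables in the domain: 3, 5, 7. The rightmost is syllable 7 (ni:).
  → primary stress on syllable 7.

yes: 5→7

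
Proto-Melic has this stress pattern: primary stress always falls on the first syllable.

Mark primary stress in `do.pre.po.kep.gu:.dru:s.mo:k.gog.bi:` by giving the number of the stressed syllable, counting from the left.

1

The word has 9 syllables; the first syllable is syllable 1 (do).
Primary stress: syllable 1 → ˈdo.pre.po.kep.gu:.dru:s.mo:k.gog.bi:.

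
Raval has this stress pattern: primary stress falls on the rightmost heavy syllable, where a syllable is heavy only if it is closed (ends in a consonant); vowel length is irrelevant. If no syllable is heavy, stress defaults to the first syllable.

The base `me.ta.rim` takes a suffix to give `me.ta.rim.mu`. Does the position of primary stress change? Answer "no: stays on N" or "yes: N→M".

no: stays on 3

Base `me.ta.rim` (3 syllables):
  Weights: 1 me L, 2 ta L, 3 rim H.
  Heavy syllables in the domain: 3. The rightmost is syllable 3 (rim).
  → primary stress on syllable 3.
Suffixed `me.ta.rim.mu` (4 syllables):
  Weights: 1 me L, 2 ta L, 3 rim H, 4 mu L.
  Heavy syllables in the domain: 3. The rightmost is syllable 3 (rim).
  → primary stress on syllable 3.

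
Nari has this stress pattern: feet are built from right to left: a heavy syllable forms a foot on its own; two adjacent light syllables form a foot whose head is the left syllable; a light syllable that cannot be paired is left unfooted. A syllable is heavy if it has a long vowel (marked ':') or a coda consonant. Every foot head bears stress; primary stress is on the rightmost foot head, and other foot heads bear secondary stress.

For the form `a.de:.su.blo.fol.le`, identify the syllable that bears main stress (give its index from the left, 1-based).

Weights: 1 a L, 2 de: H, 3 su L, 4 blo L, 5 fol H, 6 le L.
Parse right to left (heavy = foot alone; LL = one foot; stranded L unfooted): a (ˈde:) (ˈsu.blo) (ˈfol) le.
Foot heads: 2, 3, 5.
Primary stress on the rightmost head = syllable 5.
Primary stress: syllable 5 → a.de:.su.blo.ˈfol.le.

5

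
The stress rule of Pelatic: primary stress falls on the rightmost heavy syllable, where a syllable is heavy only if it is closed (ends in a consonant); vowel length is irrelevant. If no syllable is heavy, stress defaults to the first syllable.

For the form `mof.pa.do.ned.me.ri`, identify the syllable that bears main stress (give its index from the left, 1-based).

Weights: 1 mof H, 2 pa L, 3 do L, 4 ned H, 5 me L, 6 ri L.
Heavy syllables in the domain: 1, 4. The rightmost is syllable 4 (ned).
Primary stress: syllable 4 → mof.pa.do.ˈned.me.ri.

4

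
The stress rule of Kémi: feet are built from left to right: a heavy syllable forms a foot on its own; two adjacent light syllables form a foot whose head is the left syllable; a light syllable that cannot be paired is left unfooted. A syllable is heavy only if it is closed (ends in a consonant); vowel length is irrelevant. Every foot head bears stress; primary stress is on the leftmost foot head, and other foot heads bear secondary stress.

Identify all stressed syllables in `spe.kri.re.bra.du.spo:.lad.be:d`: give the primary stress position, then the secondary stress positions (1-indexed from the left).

primary 1, secondary 3, 5, 7, 8

Weights: 1 spe L, 2 kri L, 3 re L, 4 bra L, 5 du L, 6 spo: L, 7 lad H, 8 be:d H.
Parse left to right (heavy = foot alone; LL = one foot; stranded L unfooted): (ˈspe.kri) (ˈre.bra) (ˈdu.spo:) (ˈlad) (ˈbe:d).
Foot heads: 1, 3, 5, 7, 8.
Primary stress on the leftmost head = syllable 1.
Secondary stress on 3, 5, 7, 8: ˈspe.kri.ˌre.bra.ˌdu.spo:.ˌlad.ˌbe:d.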